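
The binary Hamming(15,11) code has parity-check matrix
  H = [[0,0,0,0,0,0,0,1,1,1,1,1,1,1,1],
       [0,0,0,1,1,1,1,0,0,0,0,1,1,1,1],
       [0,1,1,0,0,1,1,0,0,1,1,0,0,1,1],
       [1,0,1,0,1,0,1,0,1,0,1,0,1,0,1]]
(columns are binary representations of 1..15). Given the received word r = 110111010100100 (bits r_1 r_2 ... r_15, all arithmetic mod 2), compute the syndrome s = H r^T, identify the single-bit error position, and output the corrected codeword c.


s = (1, 0, 1, 1)^T, error position = 11, corrected codeword c = 110111010110100

Compute s = H r^T mod 2 one row at a time:
  s_1 = 1 + 0 + 1 + 0 + 0 + 1 + 0 + 0 = 3 ≡ 1 (mod 2).
  s_2 = 1 + 1 + 1 + 0 + 0 + 1 + 0 + 0 = 4 ≡ 0 (mod 2).
  s_3 = 1 + 0 + 1 + 0 + 1 + 0 + 0 + 0 = 3 ≡ 1 (mod 2).
  s_4 = 1 + 0 + 1 + 0 + 0 + 0 + 1 + 0 = 3 ≡ 1 (mod 2).
s = (1, 0, 1, 1)^T — this equals column 11 of H (binary 1011), so error is at position 11.
Correct: flip bit 11 of r = 110111010100100 to get c = 110111010110100.


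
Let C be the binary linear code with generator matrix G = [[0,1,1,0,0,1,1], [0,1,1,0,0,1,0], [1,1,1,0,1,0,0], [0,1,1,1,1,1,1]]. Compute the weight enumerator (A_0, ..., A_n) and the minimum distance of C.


Weight distribution: A_0 = 1, A_1 = 1, A_2 = 1, A_3 = 4, A_4 = 5, A_5 = 3, A_6 = 1. Minimum distance d = 1.

Enumerate all 2^4 = 16 messages m ∈ F_2^4.
For each, compute codeword c = mG in F_2^7, then tally its weight.
  m = 0000 → c = 0000000, weight = 0.
  m = 1000 → c = 0110011, weight = 4.
  m = 0100 → c = 0110010, weight = 3.
  m = 1100 → c = 0000001, weight = 1.
  m = 0010 → c = 1110100, weight = 4.
  m = 1010 → c = 1000111, weight = 4.
  m = 0110 → c = 1000110, weight = 3.
  m = 1110 → c = 1110101, weight = 5.
  m = 0001 → c = 0111111, weight = 6.
  m = 1001 → c = 0001100, weight = 2.
  m = 0101 → c = 0001101, weight = 3.
  m = 1101 → c = 0111110, weight = 5.
  m = 0011 → c = 1001011, weight = 4.
  m = 1011 → c = 1111000, weight = 4.
  m = 0111 → c = 1111001, weight = 5.
  m = 1111 → c = 1001010, weight = 3.
Tally weights:
  weight 0: 1 codewords.
  weight 1: 1 codewords.
  weight 2: 1 codewords.
  weight 3: 4 codewords.
  weight 4: 5 codewords.
  weight 5: 3 codewords.
  weight 6: 1 codewords.
Minimum distance d = smallest w > 0 with A_w > 0 = 1.
Sanity: Σ A_w = 16 = 2^4 = 16 ✓.


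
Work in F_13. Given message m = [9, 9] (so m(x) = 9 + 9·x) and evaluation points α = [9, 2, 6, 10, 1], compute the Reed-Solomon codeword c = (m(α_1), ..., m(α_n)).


c = [12, 1, 11, 8, 5]

Message polynomial: m(x) = 9 + 9·x (mod 13).
For each evaluation point α_i, compute m(α_i) mod 13:
  α_1 = 9: Horner steps 9 → 12, so m(9) = 12.
  α_2 = 2: Horner steps 9 → 1, so m(2) = 1.
  α_3 = 6: Horner steps 9 → 11, so m(6) = 11.
  α_4 = 10: Horner steps 9 → 8, so m(10) = 8.
  α_5 = 1: Horner steps 9 → 5, so m(1) = 5.
Codeword c = [12, 1, 11, 8, 5] ∈ F_13^5.


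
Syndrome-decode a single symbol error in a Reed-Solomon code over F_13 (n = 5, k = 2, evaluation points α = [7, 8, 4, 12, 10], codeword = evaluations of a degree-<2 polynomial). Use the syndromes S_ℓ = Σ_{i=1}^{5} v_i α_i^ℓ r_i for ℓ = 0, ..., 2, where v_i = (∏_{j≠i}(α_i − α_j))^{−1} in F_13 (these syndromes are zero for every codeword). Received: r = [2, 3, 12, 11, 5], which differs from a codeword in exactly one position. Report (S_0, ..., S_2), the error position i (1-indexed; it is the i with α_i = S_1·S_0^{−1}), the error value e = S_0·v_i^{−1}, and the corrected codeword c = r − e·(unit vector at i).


S = (7, 6, 7), error at position 4, error magnitude e = 4, c = [2, 3, 12, 7, 5].

Step 1: column multipliers v_i = (∏_{j≠i}(α_i − α_j))^{−1} mod 13.
  i = 1 (α = 7): (7−8)(7−4)(7−12)(7−10) = (−1)·3·(−5)·(−3) = −45 ≡ 7, so v_1 = 7^{−1} = 2 (mod 13).
  i = 2 (α = 8): (8−7)(8−4)(8−12)(8−10) = 1·4·(−4)·(−2) = 32 ≡ 6, so v_2 = 6^{−1} = 11 (mod 13).
  i = 3 (α = 4): (4−7)(4−8)(4−12)(4−10) = (−3)·(−4)·(−8)·(−6) = 576 ≡ 4, so v_3 = 4^{−1} = 10 (mod 13).
  i = 4 (α = 12): (12−7)(12−8)(12−4)(12−10) = 5·4·8·2 = 320 ≡ 8, so v_4 = 8^{−1} = 5 (mod 13).
  i = 5 (α = 10): (10−7)(10−8)(10−4)(10−12) = 3·2·6·(−2) = −72 ≡ 6, so v_5 = 6^{−1} = 11 (mod 13).
  v = [2, 11, 10, 5, 11].
Step 2: syndromes of r = [2, 3, 12, 11, 5] (all sums mod 13).
  S_0 = Σ v_i r_i = 2·2 + 11·3 + 10·12 + 5·11 + 11·5 = 267 ≡ 7.
  S_1 = Σ v_i α_i r_i = 2·7·2 + 11·8·3 + 10·4·12 + 5·12·11 + 11·10·5 = 1982 ≡ 6.
  α_i^2 mod 13 = [10, 12, 3, 1, 9].
  S_2 = Σ v_i α_i^2 r_i = 2·10·2 + 11·12·3 + 10·3·12 + 5·1·11 + 11·9·5 = 1346 ≡ 7.
  S = (7, 6, 7) ≠ 0, so r is not a codeword (an error is present).
Step 3: locate the error. For a single error e at position i, S_ℓ = v_i·e·α_i^ℓ, so α_err = S_1/S_0.
  S_0^{−1} = 7^{−1} = 2 (mod 13), so α_err = 6·2 = 12 ≡ 12 = α_4. Error position i = 4.
  Consistency check: S_2/S_1 = 7·11 = 77 ≡ 12 = α_err ✓ (single-error assumption holds).
Step 4: error magnitude e = S_0/v_4 = S_0·∏_{j≠4}(α_4 − α_j) = 7·8 = 56 ≡ 4 (mod 13).
Step 5: correct position 4: c_4 = r_4 − e = 11 − 4 ≡ 7 (mod 13). Hence c = [2, 3, 12, 7, 5].
  Check: interpolating c through the α_i gives m(x) = 8 + 1·x (degree < 2) with m(α_i) = c_i for every i, so c is indeed a codeword.


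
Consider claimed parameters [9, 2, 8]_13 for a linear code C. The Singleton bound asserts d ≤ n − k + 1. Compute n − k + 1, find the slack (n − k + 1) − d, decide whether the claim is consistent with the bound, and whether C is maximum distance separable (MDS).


Singleton RHS = n − k + 1 = 8, slack = 0, bound satisfied, MDS.

Singleton bound: d ≤ n − k + 1.
Here n = 9, k = 2, so n − k + 1 = 8.
Given d = 8, check d ≤ 8: YES.
Slack = (n − k + 1) − d = 0.
The code is MDS (slack = 0).
Description: the claimed parameters are [9, 2, 8]_13; such a code would be MDS (meets Singleton bound).


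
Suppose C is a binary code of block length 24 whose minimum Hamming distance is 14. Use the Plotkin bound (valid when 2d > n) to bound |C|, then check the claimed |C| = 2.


Plotkin bound M ≤ 6; given |C| = 2 ≤ bound (satisfied).

Check applicability: 2d = 28, n = 24.
2d − n = 4 > 0, so Plotkin applies.
Compute d/(2d−n) = 14/4 ≈ 3.5000.
⌊d/(2d−n)⌋ = 3.
Plotkin bound: M ≤ 2·3 = 6.
Given |C| = 2, check: satisfied.
This |C| is below the Plotkin bound.


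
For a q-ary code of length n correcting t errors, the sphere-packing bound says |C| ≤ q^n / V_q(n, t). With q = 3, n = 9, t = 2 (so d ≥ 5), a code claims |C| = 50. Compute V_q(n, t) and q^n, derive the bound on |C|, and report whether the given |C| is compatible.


V_q(n, t) = 163, q^n = 19683, Hamming bound = 120, |C| = 50 ≤ bound (satisfied).

Step 1: Compute V_q(n, t) = Σ_{j=0}^2 C(n, j) (q−1)^j.
  j = 0: C(9,0)·(2)^0 = 1·1 = 1.
  j = 1: C(9,1)·(2)^1 = 9·2 = 18.
  j = 2: C(9,2)·(2)^2 = 36·4 = 144.
  V_q(n, t) = 1 + 18 + 144 = 163.
Step 2: q^n = 3^9 = 19683.
Step 3: Hamming bound ⌊q^n / V_q(n,t)⌋ = ⌊19683/163⌋ = 120.
Step 4: Compare |C| = 50 to 120: satisfied.
The claimed |C| lies below the Hamming bound.


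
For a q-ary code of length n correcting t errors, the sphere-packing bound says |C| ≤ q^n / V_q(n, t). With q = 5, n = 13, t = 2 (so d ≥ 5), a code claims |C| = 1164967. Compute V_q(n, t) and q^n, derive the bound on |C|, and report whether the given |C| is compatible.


V_q(n, t) = 1301, q^n = 1220703125, Hamming bound = 938280, |C| = 1164967 > bound (violated).

Step 1: Compute V_q(n, t) = Σ_{j=0}^2 C(n, j) (q−1)^j.
  j = 0: C(13,0)·(4)^0 = 1·1 = 1.
  j = 1: C(13,1)·(4)^1 = 13·4 = 52.
  j = 2: C(13,2)·(4)^2 = 78·16 = 1248.
  V_q(n, t) = 1 + 52 + 1248 = 1301.
Step 2: q^n = 5^13 = 1220703125.
Step 3: Hamming bound ⌊q^n / V_q(n,t)⌋ = ⌊1220703125/1301⌋ = 938280.
Step 4: Compare |C| = 1164967 to 938280: violated.
The claimed |C| lies above the Hamming bound, so no 5-ary code of length 13 with d ≥ 5 can have 1164967 codewords.


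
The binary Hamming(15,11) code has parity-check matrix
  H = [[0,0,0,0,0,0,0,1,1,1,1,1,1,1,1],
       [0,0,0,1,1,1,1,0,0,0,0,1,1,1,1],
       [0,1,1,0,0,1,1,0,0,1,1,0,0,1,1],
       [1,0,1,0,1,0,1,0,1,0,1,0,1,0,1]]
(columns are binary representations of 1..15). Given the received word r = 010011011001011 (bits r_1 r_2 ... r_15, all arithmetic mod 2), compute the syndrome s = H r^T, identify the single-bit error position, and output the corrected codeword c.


s = (1, 1, 0, 1)^T, error position = 13, corrected codeword c = 010011011001111

Compute s = H r^T mod 2 one row at a time:
  s_1 = 1 + 1 + 0 + 0 + 1 + 0 + 1 + 1 = 5 ≡ 1 (mod 2).
  s_2 = 0 + 1 + 1 + 0 + 1 + 0 + 1 + 1 = 5 ≡ 1 (mod 2).
  s_3 = 1 + 0 + 1 + 0 + 0 + 0 + 1 + 1 = 4 ≡ 0 (mod 2).
  s_4 = 0 + 0 + 1 + 0 + 1 + 0 + 0 + 1 = 3 ≡ 1 (mod 2).
s = (1, 1, 0, 1)^T — this equals column 13 of H (binary 1101), so error is at position 13.
Correct: flip bit 13 of r = 010011011001011 to get c = 010011011001111.


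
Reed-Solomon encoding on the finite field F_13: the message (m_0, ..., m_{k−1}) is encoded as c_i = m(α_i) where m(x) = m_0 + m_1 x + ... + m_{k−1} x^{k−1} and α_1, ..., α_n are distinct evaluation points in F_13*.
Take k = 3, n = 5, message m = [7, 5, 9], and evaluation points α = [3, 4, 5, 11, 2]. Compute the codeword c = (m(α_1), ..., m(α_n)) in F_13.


c = [12, 2, 10, 7, 1]

Message polynomial: m(x) = 7 + 5·x + 9·x^2 (mod 13).
For each evaluation point α_i, compute m(α_i) mod 13:
  α_1 = 3: Horner steps 9 → 6 → 12, so m(3) = 12.
  α_2 = 4: Horner steps 9 → 2 → 2, so m(4) = 2.
  α_3 = 5: Horner steps 9 → 11 → 10, so m(5) = 10.
  α_4 = 11: Horner steps 9 → 0 → 7, so m(11) = 7.
  α_5 = 2: Horner steps 9 → 10 → 1, so m(2) = 1.
Codeword c = [12, 2, 10, 7, 1] ∈ F_13^5.


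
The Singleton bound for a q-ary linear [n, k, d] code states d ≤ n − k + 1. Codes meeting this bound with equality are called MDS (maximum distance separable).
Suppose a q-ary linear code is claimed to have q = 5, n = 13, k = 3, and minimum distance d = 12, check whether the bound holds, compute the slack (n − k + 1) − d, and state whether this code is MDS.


Singleton RHS = n − k + 1 = 11, slack = -1, bound violated (no such code; not MDS).

Singleton bound: d ≤ n − k + 1.
Here n = 13, k = 3, so n − k + 1 = 11.
Given d = 12, check d ≤ 11: NO.
Slack = (n − k + 1) − d = -1.
The slack is negative: d = 12 exceeds n − k + 1 = 11 by 1, so the Singleton bound is violated and no linear [13, 3, 12]_5 code can exist. In particular it is not MDS (MDS requires d = n − k + 1 exactly).
Description: the claimed parameters are [13, 3, 12]_5; such a code would be impossible (violates the Singleton bound).


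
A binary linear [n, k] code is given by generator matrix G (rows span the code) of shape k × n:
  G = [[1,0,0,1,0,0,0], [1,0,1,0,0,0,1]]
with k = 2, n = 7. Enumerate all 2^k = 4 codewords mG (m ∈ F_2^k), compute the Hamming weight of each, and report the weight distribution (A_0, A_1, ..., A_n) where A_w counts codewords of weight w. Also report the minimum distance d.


Weight distribution: A_0 = 1, A_2 = 1, A_3 = 2. Minimum distance d = 2.

Enumerate all 2^2 = 4 messages m ∈ F_2^2.
For each, compute codeword c = mG in F_2^7, then tally its weight.
  m = 00 → c = 0000000, weight = 0.
  m = 10 → c = 1001000, weight = 2.
  m = 01 → c = 1010001, weight = 3.
  m = 11 → c = 0011001, weight = 3.
Tally weights:
  weight 0: 1 codewords.
  weight 2: 1 codewords.
  weight 3: 2 codewords.
Minimum distance d = smallest w > 0 with A_w > 0 = 2.
Sanity: Σ A_w = 4 = 2^2 = 4 ✓.


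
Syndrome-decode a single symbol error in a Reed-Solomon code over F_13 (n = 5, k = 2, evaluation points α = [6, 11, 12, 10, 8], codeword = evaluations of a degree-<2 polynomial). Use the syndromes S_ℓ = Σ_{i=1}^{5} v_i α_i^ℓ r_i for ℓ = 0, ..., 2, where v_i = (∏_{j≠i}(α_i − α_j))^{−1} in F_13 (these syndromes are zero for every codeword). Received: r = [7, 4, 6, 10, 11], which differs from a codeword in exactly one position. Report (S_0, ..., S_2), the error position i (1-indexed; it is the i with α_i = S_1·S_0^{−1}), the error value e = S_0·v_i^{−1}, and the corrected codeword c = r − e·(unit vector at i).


S = (7, 5, 11), error at position 4, error magnitude e = 8, c = [7, 4, 6, 2, 11].

Step 1: column multipliers v_i = (∏_{j≠i}(α_i − α_j))^{−1} mod 13.
  i = 1 (α = 6): (6−11)(6−12)(6−10)(6−8) = (−5)·(−6)·(−4)·(−2) = 240 ≡ 6, so v_1 = 6^{−1} = 11 (mod 13).
  i = 2 (α = 11): (11−6)(11−12)(11−10)(11−8) = 5·(−1)·1·3 = −15 ≡ 11, so v_2 = 11^{−1} = 6 (mod 13).
  i = 3 (α = 12): (12−6)(12−11)(12−10)(12−8) = 6·1·2·4 = 48 ≡ 9, so v_3 = 9^{−1} = 3 (mod 13).
  i = 4 (α = 10): (10−6)(10−11)(10−12)(10−8) = 4·(−1)·(−2)·2 = 16 ≡ 3, so v_4 = 3^{−1} = 9 (mod 13).
  i = 5 (α = 8): (8−6)(8−11)(8−12)(8−10) = 2·(−3)·(−4)·(−2) = −48 ≡ 4, so v_5 = 4^{−1} = 10 (mod 13).
  v = [11, 6, 3, 9, 10].
Step 2: syndromes of r = [7, 4, 6, 10, 11] (all sums mod 13).
  S_0 = Σ v_i r_i = 11·7 + 6·4 + 3·6 + 9·10 + 10·11 = 319 ≡ 7.
  S_1 = Σ v_i α_i r_i = 11·6·7 + 6·11·4 + 3·12·6 + 9·10·10 + 10·8·11 = 2722 ≡ 5.
  α_i^2 mod 13 = [10, 4, 1, 9, 12].
  S_2 = Σ v_i α_i^2 r_i = 11·10·7 + 6·4·4 + 3·1·6 + 9·9·10 + 10·12·11 = 3014 ≡ 11.
  S = (7, 5, 11) ≠ 0, so r is not a codeword (an error is present).
Step 3: locate the error. For a single error e at position i, S_ℓ = v_i·e·α_i^ℓ, so α_err = S_1/S_0.
  S_0^{−1} = 7^{−1} = 2 (mod 13), so α_err = 5·2 = 10 ≡ 10 = α_4. Error position i = 4.
  Consistency check: S_2/S_1 = 11·8 = 88 ≡ 10 = α_err ✓ (single-error assumption holds).
Step 4: error magnitude e = S_0/v_4 = S_0·∏_{j≠4}(α_4 − α_j) = 7·3 = 21 ≡ 8 (mod 13).
Step 5: correct position 4: c_4 = r_4 − e = 10 − 8 ≡ 2 (mod 13). Hence c = [7, 4, 6, 2, 11].
  Check: interpolating c through the α_i gives m(x) = 8 + 2·x (degree < 2) with m(α_i) = c_i for every i, so c is indeed a codeword.


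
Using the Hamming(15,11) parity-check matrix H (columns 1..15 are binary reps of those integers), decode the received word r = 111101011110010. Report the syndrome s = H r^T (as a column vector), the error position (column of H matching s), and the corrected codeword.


s = (1, 1, 0, 0)^T, error position = 12, corrected codeword c = 111101011111010

Compute s = H r^T mod 2 one row at a time:
  s_1 = 1 + 1 + 1 + 1 + 0 + 0 + 1 + 0 = 5 ≡ 1 (mod 2).
  s_2 = 1 + 0 + 1 + 0 + 0 + 0 + 1 + 0 = 3 ≡ 1 (mod 2).
  s_3 = 1 + 1 + 1 + 0 + 1 + 1 + 1 + 0 = 6 ≡ 0 (mod 2).
  s_4 = 1 + 1 + 0 + 0 + 1 + 1 + 0 + 0 = 4 ≡ 0 (mod 2).
s = (1, 1, 0, 0)^T — this equals column 12 of H (binary 1100), so error is at position 12.
Correct: flip bit 12 of r = 111101011110010 to get c = 111101011111010.


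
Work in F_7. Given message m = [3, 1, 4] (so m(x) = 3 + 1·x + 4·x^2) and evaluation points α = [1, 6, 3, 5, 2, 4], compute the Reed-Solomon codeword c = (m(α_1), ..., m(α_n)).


c = [1, 6, 0, 3, 0, 1]

Message polynomial: m(x) = 3 + 1·x + 4·x^2 (mod 7).
For each evaluation point α_i, compute m(α_i) mod 7:
  α_1 = 1: Horner steps 4 → 5 → 1, so m(1) = 1.
  α_2 = 6: Horner steps 4 → 4 → 6, so m(6) = 6.
  α_3 = 3: Horner steps 4 → 6 → 0, so m(3) = 0.
  α_4 = 5: Horner steps 4 → 0 → 3, so m(5) = 3.
  α_5 = 2: Horner steps 4 → 2 → 0, so m(2) = 0.
  α_6 = 4: Horner steps 4 → 3 → 1, so m(4) = 1.
Codeword c = [1, 6, 0, 3, 0, 1] ∈ F_7^6.


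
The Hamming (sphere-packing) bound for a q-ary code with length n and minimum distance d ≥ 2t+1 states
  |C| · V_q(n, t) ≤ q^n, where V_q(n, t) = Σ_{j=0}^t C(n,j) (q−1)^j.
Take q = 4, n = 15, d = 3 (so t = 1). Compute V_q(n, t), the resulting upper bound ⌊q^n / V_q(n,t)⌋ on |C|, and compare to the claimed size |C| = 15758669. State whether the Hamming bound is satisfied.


V_q(n, t) = 46, q^n = 1073741824, Hamming bound = 23342213, |C| = 15758669 ≤ bound (satisfied).

Step 1: Compute V_q(n, t) = Σ_{j=0}^1 C(n, j) (q−1)^j.
  j = 0: C(15,0)·(3)^0 = 1·1 = 1.
  j = 1: C(15,1)·(3)^1 = 15·3 = 45.
  V_q(n, t) = 1 + 45 = 46.
Step 2: q^n = 4^15 = 1073741824.
Step 3: Hamming bound ⌊q^n / V_q(n,t)⌋ = ⌊1073741824/46⌋ = 23342213.
Step 4: Compare |C| = 15758669 to 23342213: satisfied.
The claimed |C| lies below the Hamming bound.


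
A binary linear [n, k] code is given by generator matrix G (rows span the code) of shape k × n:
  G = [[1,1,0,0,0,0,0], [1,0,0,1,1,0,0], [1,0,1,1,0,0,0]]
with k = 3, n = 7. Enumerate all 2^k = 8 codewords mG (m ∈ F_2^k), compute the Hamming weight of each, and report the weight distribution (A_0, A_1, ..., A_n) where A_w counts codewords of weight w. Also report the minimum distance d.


Weight distribution: A_0 = 1, A_2 = 2, A_3 = 4, A_4 = 1. Minimum distance d = 2.

Enumerate all 2^3 = 8 messages m ∈ F_2^3.
For each, compute codeword c = mG in F_2^7, then tally its weight.
  m = 000 → c = 0000000, weight = 0.
  m = 100 → c = 1100000, weight = 2.
  m = 010 → c = 1001100, weight = 3.
  m = 110 → c = 0101100, weight = 3.
  m = 001 → c = 1011000, weight = 3.
  m = 101 → c = 0111000, weight = 3.
  m = 011 → c = 0010100, weight = 2.
  m = 111 → c = 1110100, weight = 4.
Tally weights:
  weight 0: 1 codewords.
  weight 2: 2 codewords.
  weight 3: 4 codewords.
  weight 4: 1 codewords.
Minimum distance d = smallest w > 0 with A_w > 0 = 2.
Sanity: Σ A_w = 8 = 2^3 = 8 ✓.


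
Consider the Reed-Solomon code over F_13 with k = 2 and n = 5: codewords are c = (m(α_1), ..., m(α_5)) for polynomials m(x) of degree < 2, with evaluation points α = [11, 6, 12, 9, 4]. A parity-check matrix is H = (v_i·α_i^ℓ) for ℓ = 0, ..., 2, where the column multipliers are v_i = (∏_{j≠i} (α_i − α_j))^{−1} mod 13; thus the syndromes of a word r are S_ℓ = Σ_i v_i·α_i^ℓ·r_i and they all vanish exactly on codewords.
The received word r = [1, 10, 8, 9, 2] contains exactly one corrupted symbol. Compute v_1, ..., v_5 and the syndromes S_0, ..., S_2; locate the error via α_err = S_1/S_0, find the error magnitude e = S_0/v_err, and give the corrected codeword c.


S = (11, 4, 5), error at position 1, error magnitude e = 10, c = [4, 10, 8, 9, 2].

Step 1: column multipliers v_i = (∏_{j≠i}(α_i − α_j))^{−1} mod 13.
  i = 1 (α = 11): (11−6)(11−12)(11−9)(11−4) = 5·(−1)·2·7 = −70 ≡ 8, so v_1 = 8^{−1} = 5 (mod 13).
  i = 2 (α = 6): (6−11)(6−12)(6−9)(6−4) = (−5)·(−6)·(−3)·2 = −180 ≡ 2, so v_2 = 2^{−1} = 7 (mod 13).
  i = 3 (α = 12): (12−11)(12−6)(12−9)(12−4) = 1·6·3·8 = 144 ≡ 1, so v_3 = 1^{−1} = 1 (mod 13).
  i = 4 (α = 9): (9−11)(9−6)(9−12)(9−4) = (−2)·3·(−3)·5 = 90 ≡ 12, so v_4 = 12^{−1} = 12 (mod 13).
  i = 5 (α = 4): (4−11)(4−6)(4−12)(4−9) = (−7)·(−2)·(−8)·(−5) = 560 ≡ 1, so v_5 = 1^{−1} = 1 (mod 13).
  v = [5, 7, 1, 12, 1].
Step 2: syndromes of r = [1, 10, 8, 9, 2] (all sums mod 13).
  S_0 = Σ v_i r_i = 5·1 + 7·10 + 1·8 + 12·9 + 1·2 = 193 ≡ 11.
  S_1 = Σ v_i α_i r_i = 5·11·1 + 7·6·10 + 1·12·8 + 12·9·9 + 1·4·2 = 1551 ≡ 4.
  α_i^2 mod 13 = [4, 10, 1, 3, 3].
  S_2 = Σ v_i α_i^2 r_i = 5·4·1 + 7·10·10 + 1·1·8 + 12·3·9 + 1·3·2 = 1058 ≡ 5.
  S = (11, 4, 5) ≠ 0, so r is not a codeword (an error is present).
Step 3: locate the error. For a single error e at position i, S_ℓ = v_i·e·α_i^ℓ, so α_err = S_1/S_0.
  S_0^{−1} = 11^{−1} = 6 (mod 13), so α_err = 4·6 = 24 ≡ 11 = α_1. Error position i = 1.
  Consistency check: S_2/S_1 = 5·10 = 50 ≡ 11 = α_err ✓ (single-error assumption holds).
Step 4: error magnitude e = S_0/v_1 = S_0·∏_{j≠1}(α_1 − α_j) = 11·8 = 88 ≡ 10 (mod 13).
Step 5: correct position 1: c_1 = r_1 − e = 1 − 10 ≡ 4 (mod 13). Hence c = [4, 10, 8, 9, 2].
  Check: interpolating c through the α_i gives m(x) = 12 + 4·x (degree < 2) with m(α_i) = c_i for every i, so c is indeed a codeword.


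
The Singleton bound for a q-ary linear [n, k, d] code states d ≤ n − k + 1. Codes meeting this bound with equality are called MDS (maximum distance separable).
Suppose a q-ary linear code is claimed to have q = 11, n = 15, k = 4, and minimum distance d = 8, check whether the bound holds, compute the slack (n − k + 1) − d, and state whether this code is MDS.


Singleton RHS = n − k + 1 = 12, slack = 4, bound satisfied, not MDS.

Singleton bound: d ≤ n − k + 1.
Here n = 15, k = 4, so n − k + 1 = 12.
Given d = 8, check d ≤ 12: YES.
Slack = (n − k + 1) − d = 4.
The code is NOT MDS (slack = 4 > 0).
Description: the claimed parameters are [15, 4, 8]_11; such a code would be non-MDS.


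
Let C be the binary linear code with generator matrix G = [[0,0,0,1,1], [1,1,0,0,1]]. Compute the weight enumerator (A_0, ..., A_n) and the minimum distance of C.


Weight distribution: A_0 = 1, A_2 = 1, A_3 = 2. Minimum distance d = 2.

Enumerate all 2^2 = 4 messages m ∈ F_2^2.
For each, compute codeword c = mG in F_2^5, then tally its weight.
  m = 00 → c = 00000, weight = 0.
  m = 10 → c = 00011, weight = 2.
  m = 01 → c = 11001, weight = 3.
  m = 11 → c = 11010, weight = 3.
Tally weights:
  weight 0: 1 codewords.
  weight 2: 1 codewords.
  weight 3: 2 codewords.
Minimum distance d = smallest w > 0 with A_w > 0 = 2.
Sanity: Σ A_w = 4 = 2^2 = 4 ✓.


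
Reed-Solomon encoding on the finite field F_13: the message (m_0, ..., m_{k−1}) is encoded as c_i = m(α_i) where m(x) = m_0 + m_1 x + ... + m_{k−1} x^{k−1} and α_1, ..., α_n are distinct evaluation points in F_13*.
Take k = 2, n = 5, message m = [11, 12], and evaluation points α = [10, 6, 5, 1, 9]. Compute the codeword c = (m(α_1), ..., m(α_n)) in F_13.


c = [1, 5, 6, 10, 2]

Message polynomial: m(x) = 11 + 12·x (mod 13).
For each evaluation point α_i, compute m(α_i) mod 13:
  α_1 = 10: Horner steps 12 → 1, so m(10) = 1.
  α_2 = 6: Horner steps 12 → 5, so m(6) = 5.
  α_3 = 5: Horner steps 12 → 6, so m(5) = 6.
  α_4 = 1: Horner steps 12 → 10, so m(1) = 10.
  α_5 = 9: Horner steps 12 → 2, so m(9) = 2.
Codeword c = [1, 5, 6, 10, 2] ∈ F_13^5.


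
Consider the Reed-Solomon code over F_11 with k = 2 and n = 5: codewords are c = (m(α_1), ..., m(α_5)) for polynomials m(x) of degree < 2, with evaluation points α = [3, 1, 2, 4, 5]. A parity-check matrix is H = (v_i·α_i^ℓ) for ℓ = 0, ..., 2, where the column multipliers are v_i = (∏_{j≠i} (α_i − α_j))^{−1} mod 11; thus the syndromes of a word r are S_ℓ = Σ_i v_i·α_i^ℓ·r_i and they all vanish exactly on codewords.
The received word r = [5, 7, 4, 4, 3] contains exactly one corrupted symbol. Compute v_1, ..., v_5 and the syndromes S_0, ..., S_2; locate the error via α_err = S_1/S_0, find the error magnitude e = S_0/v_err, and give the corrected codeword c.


S = (4, 8, 5), error at position 3, error magnitude e = 9, c = [5, 7, 6, 4, 3].

Step 1: column multipliers v_i = (∏_{j≠i}(α_i − α_j))^{−1} mod 11.
  i = 1 (α = 3): (3−1)(3−2)(3−4)(3−5) = 2·1·(−1)·(−2) = 4 ≡ 4, so v_1 = 4^{−1} = 3 (mod 11).
  i = 2 (α = 1): (1−3)(1−2)(1−4)(1−5) = (−2)·(−1)·(−3)·(−4) = 24 ≡ 2, so v_2 = 2^{−1} = 6 (mod 11).
  i = 3 (α = 2): (2−3)(2−1)(2−4)(2−5) = (−1)·1·(−2)·(−3) = −6 ≡ 5, so v_3 = 5^{−1} = 9 (mod 11).
  i = 4 (α = 4): (4−3)(4−1)(4−2)(4−5) = 1·3·2·(−1) = −6 ≡ 5, so v_4 = 5^{−1} = 9 (mod 11).
  i = 5 (α = 5): (5−3)(5−1)(5−2)(5−4) = 2·4·3·1 = 24 ≡ 2, so v_5 = 2^{−1} = 6 (mod 11).
  v = [3, 6, 9, 9, 6].
Step 2: syndromes of r = [5, 7, 4, 4, 3] (all sums mod 11).
  S_0 = Σ v_i r_i = 3·5 + 6·7 + 9·4 + 9·4 + 6·3 = 147 ≡ 4.
  S_1 = Σ v_i α_i r_i = 3·3·5 + 6·1·7 + 9·2·4 + 9·4·4 + 6·5·3 = 393 ≡ 8.
  α_i^2 mod 11 = [9, 1, 4, 5, 3].
  S_2 = Σ v_i α_i^2 r_i = 3·9·5 + 6·1·7 + 9·4·4 + 9·5·4 + 6·3·3 = 555 ≡ 5.
  S = (4, 8, 5) ≠ 0, so r is not a codeword (an error is present).
Step 3: locate the error. For a single error e at position i, S_ℓ = v_i·e·α_i^ℓ, so α_err = S_1/S_0.
  S_0^{−1} = 4^{−1} = 3 (mod 11), so α_err = 8·3 = 24 ≡ 2 = α_3. Error position i = 3.
  Consistency check: S_2/S_1 = 5·7 = 35 ≡ 2 = α_err ✓ (single-error assumption holds).
Step 4: error magnitude e = S_0/v_3 = S_0·∏_{j≠3}(α_3 − α_j) = 4·5 = 20 ≡ 9 (mod 11).
Step 5: correct position 3: c_3 = r_3 − e = 4 − 9 ≡ 6 (mod 11). Hence c = [5, 7, 6, 4, 3].
  Check: interpolating c through the α_i gives m(x) = 8 + 10·x (degree < 2) with m(α_i) = c_i for every i, so c is indeed a codeword.


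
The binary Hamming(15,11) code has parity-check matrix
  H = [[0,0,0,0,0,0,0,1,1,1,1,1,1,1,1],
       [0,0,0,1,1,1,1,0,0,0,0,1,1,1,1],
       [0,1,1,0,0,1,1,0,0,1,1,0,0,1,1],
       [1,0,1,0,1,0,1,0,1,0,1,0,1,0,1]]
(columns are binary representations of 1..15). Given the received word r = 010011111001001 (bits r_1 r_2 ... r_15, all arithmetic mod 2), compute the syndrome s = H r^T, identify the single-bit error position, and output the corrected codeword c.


s = (0, 1, 0, 0)^T, error position = 4, corrected codeword c = 010111111001001

Compute s = H r^T mod 2 one row at a time:
  s_1 = 1 + 1 + 0 + 0 + 1 + 0 + 0 + 1 = 4 ≡ 0 (mod 2).
  s_2 = 0 + 1 + 1 + 1 + 1 + 0 + 0 + 1 = 5 ≡ 1 (mod 2).
  s_3 = 1 + 0 + 1 + 1 + 0 + 0 + 0 + 1 = 4 ≡ 0 (mod 2).
  s_4 = 0 + 0 + 1 + 1 + 1 + 0 + 0 + 1 = 4 ≡ 0 (mod 2).
s = (0, 1, 0, 0)^T — this equals column 4 of H (binary 0100), so error is at position 4.
Correct: flip bit 4 of r = 010011111001001 to get c = 010111111001001.


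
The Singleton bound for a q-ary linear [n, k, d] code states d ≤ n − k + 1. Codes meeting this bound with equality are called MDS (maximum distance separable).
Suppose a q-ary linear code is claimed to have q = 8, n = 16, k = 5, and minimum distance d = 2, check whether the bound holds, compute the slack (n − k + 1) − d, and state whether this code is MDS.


Singleton RHS = n − k + 1 = 12, slack = 10, bound satisfied, not MDS.

Singleton bound: d ≤ n − k + 1.
Here n = 16, k = 5, so n − k + 1 = 12.
Given d = 2, check d ≤ 12: YES.
Slack = (n − k + 1) − d = 10.
The code is NOT MDS (slack = 10 > 0).
Description: the claimed parameters are [16, 5, 2]_8; such a code would be non-MDS.


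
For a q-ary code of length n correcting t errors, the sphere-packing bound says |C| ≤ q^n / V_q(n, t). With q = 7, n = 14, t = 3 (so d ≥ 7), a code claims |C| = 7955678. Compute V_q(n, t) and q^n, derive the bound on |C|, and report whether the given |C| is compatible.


V_q(n, t) = 81985, q^n = 678223072849, Hamming bound = 8272526, |C| = 7955678 ≤ bound (satisfied).

Step 1: Compute V_q(n, t) = Σ_{j=0}^3 C(n, j) (q−1)^j.
  j = 0: C(14,0)·(6)^0 = 1·1 = 1.
  j = 1: C(14,1)·(6)^1 = 14·6 = 84.
  j = 2: C(14,2)·(6)^2 = 91·36 = 3276.
  j = 3: C(14,3)·(6)^3 = 364·216 = 78624.
  V_q(n, t) = 1 + 84 + 3276 + 78624 = 81985.
Step 2: q^n = 7^14 = 678223072849.
Step 3: Hamming bound ⌊q^n / V_q(n,t)⌋ = ⌊678223072849/81985⌋ = 8272526.
Step 4: Compare |C| = 7955678 to 8272526: satisfied.
The claimed |C| lies below the Hamming bound.


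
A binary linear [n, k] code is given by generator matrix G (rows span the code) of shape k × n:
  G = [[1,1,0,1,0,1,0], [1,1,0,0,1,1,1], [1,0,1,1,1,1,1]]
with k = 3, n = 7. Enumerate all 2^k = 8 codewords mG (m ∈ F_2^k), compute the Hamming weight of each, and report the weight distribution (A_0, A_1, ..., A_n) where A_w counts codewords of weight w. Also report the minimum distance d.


Weight distribution: A_0 = 1, A_3 = 3, A_4 = 2, A_5 = 1, A_6 = 1. Minimum distance d = 3.

Enumerate all 2^3 = 8 messages m ∈ F_2^3.
For each, compute codeword c = mG in F_2^7, then tally its weight.
  m = 000 → c = 0000000, weight = 0.
  m = 100 → c = 1101010, weight = 4.
  m = 010 → c = 1100111, weight = 5.
  m = 110 → c = 0001101, weight = 3.
  m = 001 → c = 1011111, weight = 6.
  m = 101 → c = 0110101, weight = 4.
  m = 011 → c = 0111000, weight = 3.
  m = 111 → c = 1010010, weight = 3.
Tally weights:
  weight 0: 1 codewords.
  weight 3: 3 codewords.
  weight 4: 2 codewords.
  weight 5: 1 codewords.
  weight 6: 1 codewords.
Minimum distance d = smallest w > 0 with A_w > 0 = 3.
Sanity: Σ A_w = 8 = 2^3 = 8 ✓.


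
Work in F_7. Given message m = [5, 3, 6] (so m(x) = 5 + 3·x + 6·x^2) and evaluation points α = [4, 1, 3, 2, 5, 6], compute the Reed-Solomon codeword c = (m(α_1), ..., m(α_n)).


c = [1, 0, 5, 0, 2, 1]

Message polynomial: m(x) = 5 + 3·x + 6·x^2 (mod 7).
For each evaluation point α_i, compute m(α_i) mod 7:
  α_1 = 4: Horner steps 6 → 6 → 1, so m(4) = 1.
  α_2 = 1: Horner steps 6 → 2 → 0, so m(1) = 0.
  α_3 = 3: Horner steps 6 → 0 → 5, so m(3) = 5.
  α_4 = 2: Horner steps 6 → 1 → 0, so m(2) = 0.
  α_5 = 5: Horner steps 6 → 5 → 2, so m(5) = 2.
  α_6 = 6: Horner steps 6 → 4 → 1, so m(6) = 1.
Codeword c = [1, 0, 5, 0, 2, 1] ∈ F_7^6.


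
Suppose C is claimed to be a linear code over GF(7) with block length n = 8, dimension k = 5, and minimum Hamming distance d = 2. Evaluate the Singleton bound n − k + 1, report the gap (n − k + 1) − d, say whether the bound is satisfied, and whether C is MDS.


Singleton RHS = n − k + 1 = 4, slack = 2, bound satisfied, not MDS.

Singleton bound: d ≤ n − k + 1.
Here n = 8, k = 5, so n − k + 1 = 4.
Given d = 2, check d ≤ 4: YES.
Slack = (n − k + 1) − d = 2.
The code is NOT MDS (slack = 2 > 0).
Description: the claimed parameters are [8, 5, 2]_7; such a code would be non-MDS.


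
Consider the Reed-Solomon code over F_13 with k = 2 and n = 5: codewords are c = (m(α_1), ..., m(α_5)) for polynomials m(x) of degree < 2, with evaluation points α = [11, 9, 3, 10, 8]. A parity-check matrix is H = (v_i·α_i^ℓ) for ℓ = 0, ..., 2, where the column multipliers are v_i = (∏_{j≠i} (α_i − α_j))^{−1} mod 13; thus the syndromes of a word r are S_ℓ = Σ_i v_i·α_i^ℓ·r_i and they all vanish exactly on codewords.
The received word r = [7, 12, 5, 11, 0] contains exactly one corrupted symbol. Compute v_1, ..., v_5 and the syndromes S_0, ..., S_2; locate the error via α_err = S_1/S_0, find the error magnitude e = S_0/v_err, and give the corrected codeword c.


S = (4, 5, 3), error at position 1, error magnitude e = 10, c = [10, 12, 5, 11, 0].

Step 1: column multipliers v_i = (∏_{j≠i}(α_i − α_j))^{−1} mod 13.
  i = 1 (α = 11): (11−9)(11−3)(11−10)(11−8) = 2·8·1·3 = 48 ≡ 9, so v_1 = 9^{−1} = 3 (mod 13).
  i = 2 (α = 9): (9−11)(9−3)(9−10)(9−8) = (−2)·6·(−1)·1 = 12 ≡ 12, so v_2 = 12^{−1} = 12 (mod 13).
  i = 3 (α = 3): (3−11)(3−9)(3−10)(3−8) = (−8)·(−6)·(−7)·(−5) = 1680 ≡ 3, so v_3 = 3^{−1} = 9 (mod 13).
  i = 4 (α = 10): (10−11)(10−9)(10−3)(10−8) = (−1)·1·7·2 = −14 ≡ 12, so v_4 = 12^{−1} = 12 (mod 13).
  i = 5 (α = 8): (8−11)(8−9)(8−3)(8−10) = (−3)·(−1)·5·(−2) = −30 ≡ 9, so v_5 = 9^{−1} = 3 (mod 13).
  v = [3, 12, 9, 12, 3].
Step 2: syndromes of r = [7, 12, 5, 11, 0] (all sums mod 13).
  S_0 = Σ v_i r_i = 3·7 + 12·12 + 9·5 + 12·11 + 3·0 = 342 ≡ 4.
  S_1 = Σ v_i α_i r_i = 3·11·7 + 12·9·12 + 9·3·5 + 12·10·11 + 3·8·0 = 2982 ≡ 5.
  α_i^2 mod 13 = [4, 3, 9, 9, 12].
  S_2 = Σ v_i α_i^2 r_i = 3·4·7 + 12·3·12 + 9·9·5 + 12·9·11 + 3·12·0 = 2109 ≡ 3.
  S = (4, 5, 3) ≠ 0, so r is not a codeword (an error is present).
Step 3: locate the error. For a single error e at position i, S_ℓ = v_i·e·α_i^ℓ, so α_err = S_1/S_0.
  S_0^{−1} = 4^{−1} = 10 (mod 13), so α_err = 5·10 = 50 ≡ 11 = α_1. Error position i = 1.
  Consistency check: S_2/S_1 = 3·8 = 24 ≡ 11 = α_err ✓ (single-error assumption holds).
Step 4: error magnitude e = S_0/v_1 = S_0·∏_{j≠1}(α_1 − α_j) = 4·9 = 36 ≡ 10 (mod 13).
Step 5: correct position 1: c_1 = r_1 − e = 7 − 10 ≡ 10 (mod 13). Hence c = [10, 12, 5, 11, 0].
  Check: interpolating c through the α_i gives m(x) = 8 + 12·x (degree < 2) with m(α_i) = c_i for every i, so c is indeed a codeword.


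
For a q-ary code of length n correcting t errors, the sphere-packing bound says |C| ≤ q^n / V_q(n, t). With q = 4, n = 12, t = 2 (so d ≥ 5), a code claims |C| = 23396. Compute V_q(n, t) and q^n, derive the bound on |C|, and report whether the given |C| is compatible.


V_q(n, t) = 631, q^n = 16777216, Hamming bound = 26588, |C| = 23396 ≤ bound (satisfied).

Step 1: Compute V_q(n, t) = Σ_{j=0}^2 C(n, j) (q−1)^j.
  j = 0: C(12,0)·(3)^0 = 1·1 = 1.
  j = 1: C(12,1)·(3)^1 = 12·3 = 36.
  j = 2: C(12,2)·(3)^2 = 66·9 = 594.
  V_q(n, t) = 1 + 36 + 594 = 631.
Step 2: q^n = 4^12 = 16777216.
Step 3: Hamming bound ⌊q^n / V_q(n,t)⌋ = ⌊16777216/631⌋ = 26588.
Step 4: Compare |C| = 23396 to 26588: satisfied.
The claimed |C| lies below the Hamming bound.


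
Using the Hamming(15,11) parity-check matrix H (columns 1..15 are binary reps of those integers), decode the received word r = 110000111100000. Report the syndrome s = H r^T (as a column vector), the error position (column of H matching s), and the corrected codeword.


s = (1, 1, 1, 1)^T, error position = 15, corrected codeword c = 110000111100001

Compute s = H r^T mod 2 one row at a time:
  s_1 = 1 + 1 + 1 + 0 + 0 + 0 + 0 + 0 = 3 ≡ 1 (mod 2).
  s_2 = 0 + 0 + 0 + 1 + 0 + 0 + 0 + 0 = 1 ≡ 1 (mod 2).
  s_3 = 1 + 0 + 0 + 1 + 1 + 0 + 0 + 0 = 3 ≡ 1 (mod 2).
  s_4 = 1 + 0 + 0 + 1 + 1 + 0 + 0 + 0 = 3 ≡ 1 (mod 2).
s = (1, 1, 1, 1)^T — this equals column 15 of H (binary 1111), so error is at position 15.
Correct: flip bit 15 of r = 110000111100000 to get c = 110000111100001.


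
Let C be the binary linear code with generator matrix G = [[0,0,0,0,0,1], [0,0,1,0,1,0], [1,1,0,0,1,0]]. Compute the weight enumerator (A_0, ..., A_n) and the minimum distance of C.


Weight distribution: A_0 = 1, A_1 = 1, A_2 = 1, A_3 = 3, A_4 = 2. Minimum distance d = 1.

Enumerate all 2^3 = 8 messages m ∈ F_2^3.
For each, compute codeword c = mG in F_2^6, then tally its weight.
  m = 000 → c = 000000, weight = 0.
  m = 100 → c = 000001, weight = 1.
  m = 010 → c = 001010, weight = 2.
  m = 110 → c = 001011, weight = 3.
  m = 001 → c = 110010, weight = 3.
  m = 101 → c = 110011, weight = 4.
  m = 011 → c = 111000, weight = 3.
  m = 111 → c = 111001, weight = 4.
Tally weights:
  weight 0: 1 codewords.
  weight 1: 1 codewords.
  weight 2: 1 codewords.
  weight 3: 3 codewords.
  weight 4: 2 codewords.
Minimum distance d = smallest w > 0 with A_w > 0 = 1.
Sanity: Σ A_w = 8 = 2^3 = 8 ✓.


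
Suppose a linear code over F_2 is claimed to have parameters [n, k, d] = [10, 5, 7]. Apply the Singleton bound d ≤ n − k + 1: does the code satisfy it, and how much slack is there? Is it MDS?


Singleton RHS = n − k + 1 = 6, slack = -1, bound violated (no such code; not MDS).

Singleton bound: d ≤ n − k + 1.
Here n = 10, k = 5, so n − k + 1 = 6.
Given d = 7, check d ≤ 6: NO.
Slack = (n − k + 1) − d = -1.
The slack is negative: d = 7 exceeds n − k + 1 = 6 by 1, so the Singleton bound is violated and no linear [10, 5, 7]_2 code can exist. In particular it is not MDS (MDS requires d = n − k + 1 exactly).
Description: the claimed parameters are [10, 5, 7]_2; such a code would be impossible (violates the Singleton bound).


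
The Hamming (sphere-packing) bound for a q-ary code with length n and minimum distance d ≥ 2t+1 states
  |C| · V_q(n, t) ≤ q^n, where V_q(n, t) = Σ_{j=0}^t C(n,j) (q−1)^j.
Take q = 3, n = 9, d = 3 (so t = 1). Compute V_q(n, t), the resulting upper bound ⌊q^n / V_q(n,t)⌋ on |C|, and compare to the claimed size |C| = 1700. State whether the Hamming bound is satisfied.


V_q(n, t) = 19, q^n = 19683, Hamming bound = 1035, |C| = 1700 > bound (violated).

Step 1: Compute V_q(n, t) = Σ_{j=0}^1 C(n, j) (q−1)^j.
  j = 0: C(9,0)·(2)^0 = 1·1 = 1.
  j = 1: C(9,1)·(2)^1 = 9·2 = 18.
  V_q(n, t) = 1 + 18 = 19.
Step 2: q^n = 3^9 = 19683.
Step 3: Hamming bound ⌊q^n / V_q(n,t)⌋ = ⌊19683/19⌋ = 1035.
Step 4: Compare |C| = 1700 to 1035: violated.
The claimed |C| lies above the Hamming bound, so no 3-ary code of length 9 with d ≥ 3 can have 1700 codewords.


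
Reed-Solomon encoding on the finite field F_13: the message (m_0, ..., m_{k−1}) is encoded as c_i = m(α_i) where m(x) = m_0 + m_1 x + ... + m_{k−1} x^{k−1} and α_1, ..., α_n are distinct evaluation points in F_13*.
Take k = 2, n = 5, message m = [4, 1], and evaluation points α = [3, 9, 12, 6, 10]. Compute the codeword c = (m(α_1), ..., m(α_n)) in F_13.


c = [7, 0, 3, 10, 1]

Message polynomial: m(x) = 4 + 1·x (mod 13).
For each evaluation point α_i, compute m(α_i) mod 13:
  α_1 = 3: Horner steps 1 → 7, so m(3) = 7.
  α_2 = 9: Horner steps 1 → 0, so m(9) = 0.
  α_3 = 12: Horner steps 1 → 3, so m(12) = 3.
  α_4 = 6: Horner steps 1 → 10, so m(6) = 10.
  α_5 = 10: Horner steps 1 → 1, so m(10) = 1.
Codeword c = [7, 0, 3, 10, 1] ∈ F_13^5.


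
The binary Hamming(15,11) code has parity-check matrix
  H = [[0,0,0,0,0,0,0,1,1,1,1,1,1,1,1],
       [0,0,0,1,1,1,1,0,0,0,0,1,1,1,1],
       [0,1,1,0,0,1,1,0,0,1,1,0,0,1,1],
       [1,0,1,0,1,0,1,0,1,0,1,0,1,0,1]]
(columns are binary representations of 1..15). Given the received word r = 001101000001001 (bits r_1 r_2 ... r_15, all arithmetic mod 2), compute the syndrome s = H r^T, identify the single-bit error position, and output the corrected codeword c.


s = (0, 0, 1, 0)^T, error position = 2, corrected codeword c = 011101000001001

Compute s = H r^T mod 2 one row at a time:
  s_1 = 0 + 0 + 0 + 0 + 1 + 0 + 0 + 1 = 2 ≡ 0 (mod 2).
  s_2 = 1 + 0 + 1 + 0 + 1 + 0 + 0 + 1 = 4 ≡ 0 (mod 2).
  s_3 = 0 + 1 + 1 + 0 + 0 + 0 + 0 + 1 = 3 ≡ 1 (mod 2).
  s_4 = 0 + 1 + 0 + 0 + 0 + 0 + 0 + 1 = 2 ≡ 0 (mod 2).
s = (0, 0, 1, 0)^T — this equals column 2 of H (binary 0010), so error is at position 2.
Correct: flip bit 2 of r = 001101000001001 to get c = 011101000001001.


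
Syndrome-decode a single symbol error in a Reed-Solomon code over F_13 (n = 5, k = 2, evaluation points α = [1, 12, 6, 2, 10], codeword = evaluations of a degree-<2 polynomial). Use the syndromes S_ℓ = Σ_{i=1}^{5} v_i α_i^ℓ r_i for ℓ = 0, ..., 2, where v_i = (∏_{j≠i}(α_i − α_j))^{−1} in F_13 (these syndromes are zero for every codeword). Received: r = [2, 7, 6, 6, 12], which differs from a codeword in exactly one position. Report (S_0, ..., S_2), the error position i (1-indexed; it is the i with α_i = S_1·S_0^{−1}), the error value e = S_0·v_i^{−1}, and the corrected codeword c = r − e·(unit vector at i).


S = (3, 5, 4), error at position 3, error magnitude e = 10, c = [2, 7, 9, 6, 12].

Step 1: column multipliers v_i = (∏_{j≠i}(α_i − α_j))^{−1} mod 13.
  i = 1 (α = 1): (1−12)(1−6)(1−2)(1−10) = (−11)·(−5)·(−1)·(−9) = 495 ≡ 1, so v_1 = 1^{−1} = 1 (mod 13).
  i = 2 (α = 12): (12−1)(12−6)(12−2)(12−10) = 11·6·10·2 = 1320 ≡ 7, so v_2 = 7^{−1} = 2 (mod 13).
  i = 3 (α = 6): (6−1)(6−12)(6−2)(6−10) = 5·(−6)·4·(−4) = 480 ≡ 12, so v_3 = 12^{−1} = 12 (mod 13).
  i = 4 (α = 2): (2−1)(2−12)(2−6)(2−10) = 1·(−10)·(−4)·(−8) = −320 ≡ 5, so v_4 = 5^{−1} = 8 (mod 13).
  i = 5 (α = 10): (10−1)(10−12)(10−6)(10−2) = 9·(−2)·4·8 = −576 ≡ 9, so v_5 = 9^{−1} = 3 (mod 13).
  v = [1, 2, 12, 8, 3].
Step 2: syndromes of r = [2, 7, 6, 6, 12] (all sums mod 13).
  S_0 = Σ v_i r_i = 1·2 + 2·7 + 12·6 + 8·6 + 3·12 = 172 ≡ 3.
  S_1 = Σ v_i α_i r_i = 1·1·2 + 2·12·7 + 12·6·6 + 8·2·6 + 3·10·12 = 1058 ≡ 5.
  α_i^2 mod 13 = [1, 1, 10, 4, 9].
  S_2 = Σ v_i α_i^2 r_i = 1·1·2 + 2·1·7 + 12·10·6 + 8·4·6 + 3·9·12 = 1252 ≡ 4.
  S = (3, 5, 4) ≠ 0, so r is not a codeword (an error is present).
Step 3: locate the error. For a single error e at position i, S_ℓ = v_i·e·α_i^ℓ, so α_err = S_1/S_0.
  S_0^{−1} = 3^{−1} = 9 (mod 13), so α_err = 5·9 = 45 ≡ 6 = α_3. Error position i = 3.
  Consistency check: S_2/S_1 = 4·8 = 32 ≡ 6 = α_err ✓ (single-error assumption holds).
Step 4: error magnitude e = S_0/v_3 = S_0·∏_{j≠3}(α_3 − α_j) = 3·12 = 36 ≡ 10 (mod 13).
Step 5: correct position 3: c_3 = r_3 − e = 6 − 10 ≡ 9 (mod 13). Hence c = [2, 7, 9, 6, 12].
  Check: interpolating c through the α_i gives m(x) = 11 + 4·x (degree < 2) with m(α_i) = c_i for every i, so c is indeed a codeword.
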